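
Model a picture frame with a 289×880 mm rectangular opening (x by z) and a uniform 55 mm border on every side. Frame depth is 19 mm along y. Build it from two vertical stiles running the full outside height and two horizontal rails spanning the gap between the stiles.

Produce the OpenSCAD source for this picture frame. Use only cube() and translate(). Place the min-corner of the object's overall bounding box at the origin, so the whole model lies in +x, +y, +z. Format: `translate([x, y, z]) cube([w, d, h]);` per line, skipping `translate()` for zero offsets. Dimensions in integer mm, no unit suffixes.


cube([55, 19, 990]);
translate([344, 0, 0]) cube([55, 19, 990]);
translate([55, 0, 0]) cube([289, 19, 55]);
translate([55, 0, 935]) cube([289, 19, 55]);


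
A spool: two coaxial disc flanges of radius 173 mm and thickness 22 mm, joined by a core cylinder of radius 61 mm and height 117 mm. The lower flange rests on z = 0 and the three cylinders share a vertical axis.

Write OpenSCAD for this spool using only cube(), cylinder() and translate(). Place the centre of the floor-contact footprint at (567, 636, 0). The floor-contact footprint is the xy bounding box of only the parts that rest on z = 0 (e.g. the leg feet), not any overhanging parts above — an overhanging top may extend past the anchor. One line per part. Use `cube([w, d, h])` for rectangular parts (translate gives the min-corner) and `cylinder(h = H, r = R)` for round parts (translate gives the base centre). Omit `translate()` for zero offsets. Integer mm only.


translate([567, 636, 0]) cylinder(h = 22, r = 173);
translate([567, 636, 22]) cylinder(h = 117, r = 61);
translate([567, 636, 139]) cylinder(h = 22, r = 173);


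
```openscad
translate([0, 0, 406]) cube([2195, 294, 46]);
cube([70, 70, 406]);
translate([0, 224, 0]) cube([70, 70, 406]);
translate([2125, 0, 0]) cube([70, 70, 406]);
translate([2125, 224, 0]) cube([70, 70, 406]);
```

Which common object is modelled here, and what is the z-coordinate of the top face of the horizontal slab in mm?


A bench. The seat-top height is 452 mm.

A long slab on four corner posts — a bench. The slab sits at z = 406 with thickness 46, so the top is 406 + 46 = 452 mm.


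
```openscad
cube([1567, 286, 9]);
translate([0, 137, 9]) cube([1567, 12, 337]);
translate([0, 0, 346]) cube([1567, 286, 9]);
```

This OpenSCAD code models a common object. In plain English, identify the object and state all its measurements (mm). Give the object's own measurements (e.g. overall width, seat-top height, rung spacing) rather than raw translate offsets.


An I-beam lying along x, 1567 mm long. Overall section height 355 mm. Two flanges 286 mm wide (y) and 9 mm thick, one on the floor and one at the top; a web 12 mm thick runs between them, centred on the flange width.


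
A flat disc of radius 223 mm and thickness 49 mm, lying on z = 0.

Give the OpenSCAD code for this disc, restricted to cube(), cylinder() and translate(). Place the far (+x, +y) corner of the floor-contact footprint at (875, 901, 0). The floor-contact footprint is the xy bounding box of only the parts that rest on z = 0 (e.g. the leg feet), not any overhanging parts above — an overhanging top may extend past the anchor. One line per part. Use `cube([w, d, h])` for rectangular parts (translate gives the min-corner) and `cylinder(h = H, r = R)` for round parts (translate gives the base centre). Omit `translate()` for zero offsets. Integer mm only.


translate([652, 678, 0]) cylinder(h = 49, r = 223);


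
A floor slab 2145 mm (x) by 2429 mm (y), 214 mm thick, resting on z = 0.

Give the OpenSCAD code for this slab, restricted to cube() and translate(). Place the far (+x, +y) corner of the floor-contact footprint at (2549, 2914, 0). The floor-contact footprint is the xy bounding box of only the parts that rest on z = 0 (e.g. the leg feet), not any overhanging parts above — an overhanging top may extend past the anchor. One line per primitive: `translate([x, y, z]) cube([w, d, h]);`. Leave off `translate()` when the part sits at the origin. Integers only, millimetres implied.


translate([404, 485, 0]) cube([2145, 2429, 214]);


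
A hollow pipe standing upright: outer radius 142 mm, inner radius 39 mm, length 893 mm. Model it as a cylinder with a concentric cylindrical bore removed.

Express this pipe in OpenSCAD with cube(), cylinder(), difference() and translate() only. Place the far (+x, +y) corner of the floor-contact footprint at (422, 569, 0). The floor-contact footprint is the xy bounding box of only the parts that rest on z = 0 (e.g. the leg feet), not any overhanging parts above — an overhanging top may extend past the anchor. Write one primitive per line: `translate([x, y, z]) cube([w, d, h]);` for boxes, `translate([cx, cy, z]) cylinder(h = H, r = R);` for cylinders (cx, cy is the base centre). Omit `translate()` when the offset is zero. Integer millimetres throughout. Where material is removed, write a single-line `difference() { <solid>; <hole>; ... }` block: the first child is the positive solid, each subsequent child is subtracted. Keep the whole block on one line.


difference() { translate([280, 427, 0]) cylinder(h = 893, r = 142); translate([280, 427, 0]) cylinder(h = 893, r = 39); }


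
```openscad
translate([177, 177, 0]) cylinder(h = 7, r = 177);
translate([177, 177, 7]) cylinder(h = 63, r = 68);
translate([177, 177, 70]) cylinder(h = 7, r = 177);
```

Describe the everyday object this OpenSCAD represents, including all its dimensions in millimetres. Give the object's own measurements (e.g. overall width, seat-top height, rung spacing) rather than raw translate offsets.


A spool: two coaxial disc flanges of radius 177 mm and thickness 7 mm, joined by a core cylinder of radius 68 mm and height 63 mm. The lower flange rests on z = 0 and the three cylinders share a vertical axis.


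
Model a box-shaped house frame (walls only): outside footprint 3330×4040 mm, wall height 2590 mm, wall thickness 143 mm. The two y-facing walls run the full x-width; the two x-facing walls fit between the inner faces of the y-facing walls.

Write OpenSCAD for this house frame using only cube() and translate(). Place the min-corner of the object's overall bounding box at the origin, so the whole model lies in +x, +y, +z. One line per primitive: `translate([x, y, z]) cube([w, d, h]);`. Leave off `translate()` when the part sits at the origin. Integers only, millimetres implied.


cube([3330, 143, 2590]);
translate([0, 3897, 0]) cube([3330, 143, 2590]);
translate([0, 143, 0]) cube([143, 3754, 2590]);
translate([3187, 143, 0]) cube([143, 3754, 2590]);


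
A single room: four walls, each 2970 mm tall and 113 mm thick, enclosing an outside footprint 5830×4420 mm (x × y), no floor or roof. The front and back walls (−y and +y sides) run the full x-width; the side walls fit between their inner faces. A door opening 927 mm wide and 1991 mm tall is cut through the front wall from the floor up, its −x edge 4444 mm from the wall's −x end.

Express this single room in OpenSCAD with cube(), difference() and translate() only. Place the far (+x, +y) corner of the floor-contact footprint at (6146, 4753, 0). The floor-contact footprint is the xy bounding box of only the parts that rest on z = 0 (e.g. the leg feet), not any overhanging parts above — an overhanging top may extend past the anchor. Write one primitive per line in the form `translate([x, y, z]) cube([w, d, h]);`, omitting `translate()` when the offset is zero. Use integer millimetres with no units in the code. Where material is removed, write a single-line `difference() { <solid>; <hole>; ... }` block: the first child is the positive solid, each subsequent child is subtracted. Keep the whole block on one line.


difference() { translate([316, 333, 0]) cube([5830, 113, 2970]); translate([4760, 333, 0]) cube([927, 113, 1991]); }
translate([316, 4640, 0]) cube([5830, 113, 2970]);
translate([316, 446, 0]) cube([113, 4194, 2970]);
translate([6033, 446, 0]) cube([113, 4194, 2970]);


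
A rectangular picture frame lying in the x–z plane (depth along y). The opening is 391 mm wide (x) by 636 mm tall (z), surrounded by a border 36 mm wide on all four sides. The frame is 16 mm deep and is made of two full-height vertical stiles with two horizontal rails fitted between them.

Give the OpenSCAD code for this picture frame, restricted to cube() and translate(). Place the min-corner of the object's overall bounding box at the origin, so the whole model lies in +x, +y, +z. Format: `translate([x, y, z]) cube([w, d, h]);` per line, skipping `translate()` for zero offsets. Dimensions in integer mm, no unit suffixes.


cube([36, 16, 708]);
translate([427, 0, 0]) cube([36, 16, 708]);
translate([36, 0, 0]) cube([391, 16, 36]);
translate([36, 0, 672]) cube([391, 16, 36]);


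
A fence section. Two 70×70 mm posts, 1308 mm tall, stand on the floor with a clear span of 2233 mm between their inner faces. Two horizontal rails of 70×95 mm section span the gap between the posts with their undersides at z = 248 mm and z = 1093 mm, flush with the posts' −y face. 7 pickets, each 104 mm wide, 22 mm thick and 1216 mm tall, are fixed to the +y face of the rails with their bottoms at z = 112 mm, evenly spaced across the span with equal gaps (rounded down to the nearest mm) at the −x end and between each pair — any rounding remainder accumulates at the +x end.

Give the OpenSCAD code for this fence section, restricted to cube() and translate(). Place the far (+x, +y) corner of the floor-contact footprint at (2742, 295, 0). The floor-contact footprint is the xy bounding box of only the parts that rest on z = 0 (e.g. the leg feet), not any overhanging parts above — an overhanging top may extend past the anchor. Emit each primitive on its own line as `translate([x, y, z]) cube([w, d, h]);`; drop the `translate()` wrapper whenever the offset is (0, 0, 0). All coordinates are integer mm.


translate([369, 225, 0]) cube([70, 70, 1308]);
translate([2672, 225, 0]) cube([70, 70, 1308]);
translate([439, 225, 248]) cube([2233, 70, 95]);
translate([439, 225, 1093]) cube([2233, 70, 95]);
translate([627, 295, 112]) cube([104, 22, 1216]);
translate([919, 295, 112]) cube([104, 22, 1216]);
translate([1211, 295, 112]) cube([104, 22, 1216]);
translate([1503, 295, 112]) cube([104, 22, 1216]);
translate([1795, 295, 112]) cube([104, 22, 1216]);
translate([2087, 295, 112]) cube([104, 22, 1216]);
translate([2379, 295, 112]) cube([104, 22, 1216]);


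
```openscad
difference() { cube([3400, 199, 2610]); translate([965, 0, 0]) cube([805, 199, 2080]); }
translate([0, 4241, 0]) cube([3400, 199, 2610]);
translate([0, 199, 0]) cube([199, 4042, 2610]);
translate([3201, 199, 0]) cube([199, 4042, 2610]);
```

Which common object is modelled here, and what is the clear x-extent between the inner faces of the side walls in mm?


A single room. The interior width is 3002 mm.

Four walls enclosing a rectangle with a door in the front wall — a room. Outside width 3400 minus two 199 mm walls gives 3002 mm.


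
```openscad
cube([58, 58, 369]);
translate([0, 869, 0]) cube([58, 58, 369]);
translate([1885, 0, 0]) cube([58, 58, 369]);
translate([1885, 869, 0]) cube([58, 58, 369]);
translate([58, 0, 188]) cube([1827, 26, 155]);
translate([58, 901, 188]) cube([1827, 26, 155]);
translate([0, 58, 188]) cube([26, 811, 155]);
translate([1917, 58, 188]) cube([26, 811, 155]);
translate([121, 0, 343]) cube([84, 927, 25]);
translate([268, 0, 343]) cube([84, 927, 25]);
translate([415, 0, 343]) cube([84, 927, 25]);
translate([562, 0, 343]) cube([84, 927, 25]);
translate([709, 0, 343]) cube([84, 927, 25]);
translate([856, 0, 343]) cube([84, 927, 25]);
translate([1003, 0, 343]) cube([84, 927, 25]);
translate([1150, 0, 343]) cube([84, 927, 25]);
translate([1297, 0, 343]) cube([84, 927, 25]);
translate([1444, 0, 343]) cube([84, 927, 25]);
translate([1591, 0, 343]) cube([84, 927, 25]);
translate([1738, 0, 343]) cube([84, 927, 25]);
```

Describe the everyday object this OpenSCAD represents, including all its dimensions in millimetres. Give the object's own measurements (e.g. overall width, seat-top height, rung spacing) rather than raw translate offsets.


A bed frame 1943 mm long (x) by 927 mm wide (y). Four 58×58 mm corner posts, 369 mm tall, at the corners of the footprint. Four rails of 26 mm thickness and 155 mm height run between adjacent posts with their undersides at z = 188 mm, their outer faces flush with the outside of the frame (the two x-running rails run between the posts' inner faces; the two y-running rails run between the posts' inner faces). 12 slats, each 84 mm wide (x) and 25 mm thick, lie across the top of the two x-running rails, running the full 927 mm width of the frame in y; along x they sit between the end posts with a 63 mm gap after the −x posts and between neighbouring slats and before the +x posts.


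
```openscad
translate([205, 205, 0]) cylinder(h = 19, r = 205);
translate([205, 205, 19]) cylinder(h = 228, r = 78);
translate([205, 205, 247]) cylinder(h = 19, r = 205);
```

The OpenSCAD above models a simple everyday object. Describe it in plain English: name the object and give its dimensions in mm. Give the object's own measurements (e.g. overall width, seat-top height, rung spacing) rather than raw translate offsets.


A spool: two coaxial disc flanges of radius 205 mm and thickness 19 mm, joined by a core cylinder of radius 78 mm and height 228 mm. The lower flange rests on z = 0 and the three cylinders share a vertical axis.


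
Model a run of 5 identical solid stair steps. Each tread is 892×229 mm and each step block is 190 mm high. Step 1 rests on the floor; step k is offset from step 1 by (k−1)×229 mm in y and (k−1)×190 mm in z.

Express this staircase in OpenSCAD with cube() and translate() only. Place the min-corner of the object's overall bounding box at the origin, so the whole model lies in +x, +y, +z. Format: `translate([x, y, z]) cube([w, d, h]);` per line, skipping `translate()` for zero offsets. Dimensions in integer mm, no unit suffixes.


cube([892, 229, 190]);
translate([0, 229, 190]) cube([892, 229, 190]);
translate([0, 458, 380]) cube([892, 229, 190]);
translate([0, 687, 570]) cube([892, 229, 190]);
translate([0, 916, 760]) cube([892, 229, 190]);


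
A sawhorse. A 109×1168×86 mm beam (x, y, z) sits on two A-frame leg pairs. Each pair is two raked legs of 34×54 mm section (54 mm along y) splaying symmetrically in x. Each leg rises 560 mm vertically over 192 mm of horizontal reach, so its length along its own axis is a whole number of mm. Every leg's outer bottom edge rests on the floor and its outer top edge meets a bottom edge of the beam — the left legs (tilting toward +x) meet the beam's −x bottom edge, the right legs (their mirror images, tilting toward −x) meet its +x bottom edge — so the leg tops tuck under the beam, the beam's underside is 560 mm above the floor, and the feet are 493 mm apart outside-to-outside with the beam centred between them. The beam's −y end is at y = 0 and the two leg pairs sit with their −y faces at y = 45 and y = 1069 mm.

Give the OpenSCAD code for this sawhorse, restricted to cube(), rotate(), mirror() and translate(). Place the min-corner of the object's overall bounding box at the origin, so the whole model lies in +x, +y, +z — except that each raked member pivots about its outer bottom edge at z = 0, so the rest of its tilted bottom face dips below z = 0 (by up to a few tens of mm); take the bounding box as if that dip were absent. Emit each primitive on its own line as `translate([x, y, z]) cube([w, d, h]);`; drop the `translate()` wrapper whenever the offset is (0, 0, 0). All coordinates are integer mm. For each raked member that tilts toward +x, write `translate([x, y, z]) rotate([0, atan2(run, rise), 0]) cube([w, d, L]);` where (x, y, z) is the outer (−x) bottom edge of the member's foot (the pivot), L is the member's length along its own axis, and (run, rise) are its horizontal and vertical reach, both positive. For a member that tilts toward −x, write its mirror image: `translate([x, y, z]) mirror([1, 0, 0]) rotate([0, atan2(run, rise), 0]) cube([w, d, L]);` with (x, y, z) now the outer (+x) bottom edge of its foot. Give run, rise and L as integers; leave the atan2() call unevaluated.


translate([192, 0, 560]) cube([109, 1168, 86]);
translate([0, 45, 0]) rotate([0, atan2(192, 560), 0]) cube([34, 54, 592]);
translate([493, 45, 0]) mirror([1, 0, 0]) rotate([0, atan2(192, 560), 0]) cube([34, 54, 592]);
translate([0, 1069, 0]) rotate([0, atan2(192, 560), 0]) cube([34, 54, 592]);
translate([493, 1069, 0]) mirror([1, 0, 0]) rotate([0, atan2(192, 560), 0]) cube([34, 54, 592]);


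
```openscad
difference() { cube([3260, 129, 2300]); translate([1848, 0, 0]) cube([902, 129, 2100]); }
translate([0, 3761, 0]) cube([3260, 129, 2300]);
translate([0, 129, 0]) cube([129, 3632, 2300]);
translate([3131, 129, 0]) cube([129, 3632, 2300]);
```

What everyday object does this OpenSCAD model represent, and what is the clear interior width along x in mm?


A single room. The interior width is 3002 mm.

Four walls enclosing a rectangle with a door in the front wall — a room. Outside width 3260 minus two 129 mm walls gives 3002 mm.


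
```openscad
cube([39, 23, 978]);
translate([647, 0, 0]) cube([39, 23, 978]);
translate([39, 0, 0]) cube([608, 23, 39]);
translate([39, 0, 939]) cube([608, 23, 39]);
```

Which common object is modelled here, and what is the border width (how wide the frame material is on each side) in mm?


A picture frame. The border width is 39 mm.

Four thin pieces enclosing a rectangular opening — a picture frame. The two full-height stiles are 978 mm tall; the top rail sits at z = 939 and is 39 mm tall, so the border above the opening is 978 − 939 = 39 mm, matching the stile x-width.


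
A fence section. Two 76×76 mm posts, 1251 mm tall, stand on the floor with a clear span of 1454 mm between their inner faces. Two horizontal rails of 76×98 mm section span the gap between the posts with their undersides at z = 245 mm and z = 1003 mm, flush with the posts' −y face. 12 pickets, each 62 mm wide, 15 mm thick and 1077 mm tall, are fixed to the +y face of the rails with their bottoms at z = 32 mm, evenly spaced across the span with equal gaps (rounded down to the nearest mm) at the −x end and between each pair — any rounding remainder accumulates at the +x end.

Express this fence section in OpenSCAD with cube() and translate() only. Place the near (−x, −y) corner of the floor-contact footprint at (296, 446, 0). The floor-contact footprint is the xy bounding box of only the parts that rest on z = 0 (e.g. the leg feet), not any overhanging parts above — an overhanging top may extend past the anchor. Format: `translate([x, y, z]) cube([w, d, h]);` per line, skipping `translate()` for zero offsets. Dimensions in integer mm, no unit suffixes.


translate([296, 446, 0]) cube([76, 76, 1251]);
translate([1826, 446, 0]) cube([76, 76, 1251]);
translate([372, 446, 245]) cube([1454, 76, 98]);
translate([372, 446, 1003]) cube([1454, 76, 98]);
translate([426, 522, 32]) cube([62, 15, 1077]);
translate([542, 522, 32]) cube([62, 15, 1077]);
translate([658, 522, 32]) cube([62, 15, 1077]);
translate([774, 522, 32]) cube([62, 15, 1077]);
translate([890, 522, 32]) cube([62, 15, 1077]);
translate([1006, 522, 32]) cube([62, 15, 1077]);
translate([1122, 522, 32]) cube([62, 15, 1077]);
translate([1238, 522, 32]) cube([62, 15, 1077]);
translate([1354, 522, 32]) cube([62, 15, 1077]);
translate([1470, 522, 32]) cube([62, 15, 1077]);
translate([1586, 522, 32]) cube([62, 15, 1077]);
translate([1702, 522, 32]) cube([62, 15, 1077]);


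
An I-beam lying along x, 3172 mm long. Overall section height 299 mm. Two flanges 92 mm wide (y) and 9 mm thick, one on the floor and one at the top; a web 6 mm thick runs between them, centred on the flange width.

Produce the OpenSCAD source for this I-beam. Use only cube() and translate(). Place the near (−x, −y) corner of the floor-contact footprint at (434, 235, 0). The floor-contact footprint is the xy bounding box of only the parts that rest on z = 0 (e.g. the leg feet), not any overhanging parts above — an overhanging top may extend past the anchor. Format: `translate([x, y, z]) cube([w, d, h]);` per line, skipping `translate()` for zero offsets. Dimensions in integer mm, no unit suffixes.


translate([434, 235, 0]) cube([3172, 92, 9]);
translate([434, 278, 9]) cube([3172, 6, 281]);
translate([434, 235, 290]) cube([3172, 92, 9]);


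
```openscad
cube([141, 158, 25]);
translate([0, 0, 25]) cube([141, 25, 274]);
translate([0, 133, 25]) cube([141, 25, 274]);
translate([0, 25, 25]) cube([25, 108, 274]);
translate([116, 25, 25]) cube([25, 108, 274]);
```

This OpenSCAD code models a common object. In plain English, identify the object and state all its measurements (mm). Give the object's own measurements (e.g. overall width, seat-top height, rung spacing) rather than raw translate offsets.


An open-topped rectangular box: outside dimensions 141×158×299 mm, with a uniform wall and base thickness of 25 mm. The base is a full 141×158 slab on the floor; four walls sit on top of the base. The front and back walls (the −y and +y sides) span the full width; the two side walls fit between them.


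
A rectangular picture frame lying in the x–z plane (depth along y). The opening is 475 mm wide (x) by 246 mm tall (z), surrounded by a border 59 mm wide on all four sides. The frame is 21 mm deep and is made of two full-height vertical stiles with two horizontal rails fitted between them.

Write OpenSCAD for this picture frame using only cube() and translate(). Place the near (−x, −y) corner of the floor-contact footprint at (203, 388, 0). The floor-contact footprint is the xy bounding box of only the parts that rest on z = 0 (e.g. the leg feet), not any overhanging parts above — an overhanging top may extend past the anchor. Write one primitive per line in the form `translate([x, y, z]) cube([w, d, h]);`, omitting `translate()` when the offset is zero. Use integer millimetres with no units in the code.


translate([203, 388, 0]) cube([59, 21, 364]);
translate([737, 388, 0]) cube([59, 21, 364]);
translate([262, 388, 0]) cube([475, 21, 59]);
translate([262, 388, 305]) cube([475, 21, 59]);


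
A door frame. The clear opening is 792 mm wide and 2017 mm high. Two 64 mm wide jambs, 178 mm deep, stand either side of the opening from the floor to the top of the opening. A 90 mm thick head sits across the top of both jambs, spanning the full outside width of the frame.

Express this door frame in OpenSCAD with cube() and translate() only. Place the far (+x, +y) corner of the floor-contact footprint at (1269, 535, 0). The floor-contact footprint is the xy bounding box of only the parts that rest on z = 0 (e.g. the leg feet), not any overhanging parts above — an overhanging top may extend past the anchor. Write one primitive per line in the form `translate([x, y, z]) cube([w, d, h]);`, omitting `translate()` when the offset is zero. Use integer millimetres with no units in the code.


translate([349, 357, 0]) cube([64, 178, 2017]);
translate([1205, 357, 0]) cube([64, 178, 2017]);
translate([349, 357, 2017]) cube([920, 178, 90]);


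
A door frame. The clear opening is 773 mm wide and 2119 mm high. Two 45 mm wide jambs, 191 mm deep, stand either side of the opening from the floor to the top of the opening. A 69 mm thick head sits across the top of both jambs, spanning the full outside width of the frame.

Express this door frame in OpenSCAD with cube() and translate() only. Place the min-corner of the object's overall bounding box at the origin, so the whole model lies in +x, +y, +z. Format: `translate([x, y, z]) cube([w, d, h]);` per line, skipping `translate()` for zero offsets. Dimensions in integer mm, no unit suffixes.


cube([45, 191, 2119]);
translate([818, 0, 0]) cube([45, 191, 2119]);
translate([0, 0, 2119]) cube([863, 191, 69]);


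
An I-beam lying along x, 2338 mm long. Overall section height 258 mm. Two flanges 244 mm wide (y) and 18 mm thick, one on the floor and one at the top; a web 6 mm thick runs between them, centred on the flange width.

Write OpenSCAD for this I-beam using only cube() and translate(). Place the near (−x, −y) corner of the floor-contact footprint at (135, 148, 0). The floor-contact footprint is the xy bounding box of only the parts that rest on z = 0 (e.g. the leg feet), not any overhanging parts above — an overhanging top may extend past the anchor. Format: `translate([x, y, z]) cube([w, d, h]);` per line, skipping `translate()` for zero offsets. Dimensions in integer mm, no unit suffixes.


translate([135, 148, 0]) cube([2338, 244, 18]);
translate([135, 267, 18]) cube([2338, 6, 222]);
translate([135, 148, 240]) cube([2338, 244, 18]);


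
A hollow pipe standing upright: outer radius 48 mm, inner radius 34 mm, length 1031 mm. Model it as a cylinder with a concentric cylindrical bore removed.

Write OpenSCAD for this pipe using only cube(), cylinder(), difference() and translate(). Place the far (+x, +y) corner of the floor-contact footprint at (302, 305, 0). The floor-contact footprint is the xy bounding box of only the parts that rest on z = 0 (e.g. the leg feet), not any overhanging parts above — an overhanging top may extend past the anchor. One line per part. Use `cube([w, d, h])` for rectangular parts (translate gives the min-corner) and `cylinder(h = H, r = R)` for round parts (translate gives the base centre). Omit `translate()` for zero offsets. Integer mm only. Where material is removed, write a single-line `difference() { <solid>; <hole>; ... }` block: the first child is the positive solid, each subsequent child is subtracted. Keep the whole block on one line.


difference() { translate([254, 257, 0]) cylinder(h = 1031, r = 48); translate([254, 257, 0]) cylinder(h = 1031, r = 34); }


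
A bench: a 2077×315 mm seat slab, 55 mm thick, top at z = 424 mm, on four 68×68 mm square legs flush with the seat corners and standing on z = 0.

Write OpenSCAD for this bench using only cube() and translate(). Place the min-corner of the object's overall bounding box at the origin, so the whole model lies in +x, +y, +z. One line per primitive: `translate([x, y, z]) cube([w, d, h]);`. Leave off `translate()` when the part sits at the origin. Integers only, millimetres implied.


translate([0, 0, 369]) cube([2077, 315, 55]);
cube([68, 68, 369]);
translate([0, 247, 0]) cube([68, 68, 369]);
translate([2009, 0, 0]) cube([68, 68, 369]);
translate([2009, 247, 0]) cube([68, 68, 369]);


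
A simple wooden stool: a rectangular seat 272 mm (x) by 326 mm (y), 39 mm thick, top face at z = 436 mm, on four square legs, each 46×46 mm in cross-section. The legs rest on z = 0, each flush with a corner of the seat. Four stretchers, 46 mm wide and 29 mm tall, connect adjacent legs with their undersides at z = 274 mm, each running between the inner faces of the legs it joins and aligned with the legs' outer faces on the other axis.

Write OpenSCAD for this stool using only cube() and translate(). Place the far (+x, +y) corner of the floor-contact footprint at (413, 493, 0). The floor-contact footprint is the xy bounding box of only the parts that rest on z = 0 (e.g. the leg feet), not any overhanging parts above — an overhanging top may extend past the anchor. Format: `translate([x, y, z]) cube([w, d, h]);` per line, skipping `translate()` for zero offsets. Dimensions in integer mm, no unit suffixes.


translate([141, 167, 397]) cube([272, 326, 39]);
translate([141, 167, 0]) cube([46, 46, 397]);
translate([367, 167, 0]) cube([46, 46, 397]);
translate([141, 447, 0]) cube([46, 46, 397]);
translate([367, 447, 0]) cube([46, 46, 397]);
translate([187, 167, 274]) cube([180, 46, 29]);
translate([187, 447, 274]) cube([180, 46, 29]);
translate([141, 213, 274]) cube([46, 234, 29]);
translate([367, 213, 274]) cube([46, 234, 29]);


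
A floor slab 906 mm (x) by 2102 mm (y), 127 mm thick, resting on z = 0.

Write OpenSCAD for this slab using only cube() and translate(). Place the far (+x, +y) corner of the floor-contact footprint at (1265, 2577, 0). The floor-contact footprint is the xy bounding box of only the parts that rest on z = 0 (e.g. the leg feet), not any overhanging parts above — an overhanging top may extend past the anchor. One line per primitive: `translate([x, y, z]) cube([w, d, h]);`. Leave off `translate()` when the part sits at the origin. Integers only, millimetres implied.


translate([359, 475, 0]) cube([906, 2102, 127]);


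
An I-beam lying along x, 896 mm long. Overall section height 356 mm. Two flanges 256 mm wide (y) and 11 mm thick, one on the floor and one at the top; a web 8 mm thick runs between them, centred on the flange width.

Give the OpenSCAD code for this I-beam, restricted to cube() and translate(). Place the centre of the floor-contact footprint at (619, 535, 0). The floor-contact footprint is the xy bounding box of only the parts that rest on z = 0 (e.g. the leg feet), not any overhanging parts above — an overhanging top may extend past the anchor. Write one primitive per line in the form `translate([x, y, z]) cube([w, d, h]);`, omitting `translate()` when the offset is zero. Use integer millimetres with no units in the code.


translate([171, 407, 0]) cube([896, 256, 11]);
translate([171, 531, 11]) cube([896, 8, 334]);
translate([171, 407, 345]) cube([896, 256, 11]);


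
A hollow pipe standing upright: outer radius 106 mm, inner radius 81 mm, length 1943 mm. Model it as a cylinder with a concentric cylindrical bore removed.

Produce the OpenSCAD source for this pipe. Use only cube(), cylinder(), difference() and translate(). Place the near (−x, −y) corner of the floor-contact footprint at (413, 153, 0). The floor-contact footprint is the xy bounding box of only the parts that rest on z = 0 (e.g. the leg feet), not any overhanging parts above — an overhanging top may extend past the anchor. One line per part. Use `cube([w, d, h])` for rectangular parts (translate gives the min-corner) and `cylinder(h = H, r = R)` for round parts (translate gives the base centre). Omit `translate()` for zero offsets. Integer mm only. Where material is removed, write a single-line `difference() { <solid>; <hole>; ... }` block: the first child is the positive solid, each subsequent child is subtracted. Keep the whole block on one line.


difference() { translate([519, 259, 0]) cylinder(h = 1943, r = 106); translate([519, 259, 0]) cylinder(h = 1943, r = 81); }


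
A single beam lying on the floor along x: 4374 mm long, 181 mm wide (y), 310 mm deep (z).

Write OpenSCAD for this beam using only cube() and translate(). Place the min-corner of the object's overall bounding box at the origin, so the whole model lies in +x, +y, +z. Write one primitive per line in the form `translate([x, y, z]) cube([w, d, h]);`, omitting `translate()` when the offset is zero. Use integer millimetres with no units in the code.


cube([4374, 181, 310]);


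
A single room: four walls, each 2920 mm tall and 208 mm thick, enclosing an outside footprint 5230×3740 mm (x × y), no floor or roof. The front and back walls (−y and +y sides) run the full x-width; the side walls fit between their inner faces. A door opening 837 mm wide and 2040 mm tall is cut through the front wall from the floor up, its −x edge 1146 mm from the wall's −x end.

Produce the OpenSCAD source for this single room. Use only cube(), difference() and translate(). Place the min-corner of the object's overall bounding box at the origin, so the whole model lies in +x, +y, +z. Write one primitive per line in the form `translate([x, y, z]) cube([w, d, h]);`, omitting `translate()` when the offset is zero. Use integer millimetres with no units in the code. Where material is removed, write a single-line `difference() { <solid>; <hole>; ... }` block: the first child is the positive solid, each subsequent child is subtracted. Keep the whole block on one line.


difference() { cube([5230, 208, 2920]); translate([1146, 0, 0]) cube([837, 208, 2040]); }
translate([0, 3532, 0]) cube([5230, 208, 2920]);
translate([0, 208, 0]) cube([208, 3324, 2920]);
translate([5022, 208, 0]) cube([208, 3324, 2920]);


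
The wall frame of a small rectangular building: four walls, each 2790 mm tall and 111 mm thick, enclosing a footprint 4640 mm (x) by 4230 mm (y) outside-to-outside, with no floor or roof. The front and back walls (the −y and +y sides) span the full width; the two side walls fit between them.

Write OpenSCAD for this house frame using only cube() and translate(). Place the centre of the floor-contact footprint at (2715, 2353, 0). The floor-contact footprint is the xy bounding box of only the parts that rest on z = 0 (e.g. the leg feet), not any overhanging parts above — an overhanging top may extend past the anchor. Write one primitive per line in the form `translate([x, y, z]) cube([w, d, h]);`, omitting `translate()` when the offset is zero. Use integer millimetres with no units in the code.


translate([395, 238, 0]) cube([4640, 111, 2790]);
translate([395, 4357, 0]) cube([4640, 111, 2790]);
translate([395, 349, 0]) cube([111, 4008, 2790]);
translate([4924, 349, 0]) cube([111, 4008, 2790]);


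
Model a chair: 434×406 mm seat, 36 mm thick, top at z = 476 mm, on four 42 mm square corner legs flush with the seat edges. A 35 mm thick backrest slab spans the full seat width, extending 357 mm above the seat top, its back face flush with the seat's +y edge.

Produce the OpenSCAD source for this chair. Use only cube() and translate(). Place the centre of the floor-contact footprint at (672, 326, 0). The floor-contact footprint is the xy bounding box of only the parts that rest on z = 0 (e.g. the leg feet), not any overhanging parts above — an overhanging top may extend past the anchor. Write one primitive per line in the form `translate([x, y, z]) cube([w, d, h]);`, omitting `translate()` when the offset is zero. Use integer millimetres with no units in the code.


translate([455, 123, 440]) cube([434, 406, 36]);
translate([455, 123, 0]) cube([42, 42, 440]);
translate([847, 123, 0]) cube([42, 42, 440]);
translate([455, 487, 0]) cube([42, 42, 440]);
translate([847, 487, 0]) cube([42, 42, 440]);
translate([455, 494, 476]) cube([434, 35, 357]);


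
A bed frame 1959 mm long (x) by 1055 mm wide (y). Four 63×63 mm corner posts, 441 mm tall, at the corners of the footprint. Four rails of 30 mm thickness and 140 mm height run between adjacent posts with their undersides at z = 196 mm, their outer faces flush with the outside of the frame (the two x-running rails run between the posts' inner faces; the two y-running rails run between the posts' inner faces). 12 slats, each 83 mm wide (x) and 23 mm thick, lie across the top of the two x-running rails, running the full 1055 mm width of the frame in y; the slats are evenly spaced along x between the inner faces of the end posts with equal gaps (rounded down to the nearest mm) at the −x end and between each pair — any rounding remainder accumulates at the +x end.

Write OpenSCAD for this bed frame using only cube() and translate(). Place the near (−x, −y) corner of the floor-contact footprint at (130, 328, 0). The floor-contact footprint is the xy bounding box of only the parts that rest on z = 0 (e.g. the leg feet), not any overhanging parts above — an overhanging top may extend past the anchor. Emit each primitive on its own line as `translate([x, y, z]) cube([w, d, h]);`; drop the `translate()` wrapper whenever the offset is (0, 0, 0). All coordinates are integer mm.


translate([130, 328, 0]) cube([63, 63, 441]);
translate([130, 1320, 0]) cube([63, 63, 441]);
translate([2026, 328, 0]) cube([63, 63, 441]);
translate([2026, 1320, 0]) cube([63, 63, 441]);
translate([193, 328, 196]) cube([1833, 30, 140]);
translate([193, 1353, 196]) cube([1833, 30, 140]);
translate([130, 391, 196]) cube([30, 929, 140]);
translate([2059, 391, 196]) cube([30, 929, 140]);
translate([257, 328, 336]) cube([83, 1055, 23]);
translate([404, 328, 336]) cube([83, 1055, 23]);
translate([551, 328, 336]) cube([83, 1055, 23]);
translate([698, 328, 336]) cube([83, 1055, 23]);
translate([845, 328, 336]) cube([83, 1055, 23]);
translate([992, 328, 336]) cube([83, 1055, 23]);
translate([1139, 328, 336]) cube([83, 1055, 23]);
translate([1286, 328, 336]) cube([83, 1055, 23]);
translate([1433, 328, 336]) cube([83, 1055, 23]);
translate([1580, 328, 336]) cube([83, 1055, 23]);
translate([1727, 328, 336]) cube([83, 1055, 23]);
translate([1874, 328, 336]) cube([83, 1055, 23]);


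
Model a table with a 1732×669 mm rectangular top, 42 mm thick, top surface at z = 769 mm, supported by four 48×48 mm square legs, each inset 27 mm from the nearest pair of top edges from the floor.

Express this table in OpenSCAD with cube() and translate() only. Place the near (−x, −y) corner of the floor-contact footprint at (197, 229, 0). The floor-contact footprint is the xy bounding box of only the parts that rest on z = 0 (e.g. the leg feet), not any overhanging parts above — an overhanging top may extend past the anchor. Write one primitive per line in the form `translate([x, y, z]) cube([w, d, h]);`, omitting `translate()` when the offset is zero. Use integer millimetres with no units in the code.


translate([170, 202, 727]) cube([1732, 669, 42]);
translate([197, 229, 0]) cube([48, 48, 727]);
translate([1827, 229, 0]) cube([48, 48, 727]);
translate([197, 796, 0]) cube([48, 48, 727]);
translate([1827, 796, 0]) cube([48, 48, 727]);


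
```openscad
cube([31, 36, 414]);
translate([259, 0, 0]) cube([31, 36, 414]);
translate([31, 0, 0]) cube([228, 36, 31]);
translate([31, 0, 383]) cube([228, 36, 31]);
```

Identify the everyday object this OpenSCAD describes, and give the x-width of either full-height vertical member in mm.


A picture frame. The border width is 31 mm.

Four thin pieces enclosing a rectangular opening — a picture frame. The two full-height stiles are 414 mm tall; the top rail sits at z = 383 and is 31 mm tall, so the border above the opening is 414 − 383 = 31 mm, matching the stile x-width.


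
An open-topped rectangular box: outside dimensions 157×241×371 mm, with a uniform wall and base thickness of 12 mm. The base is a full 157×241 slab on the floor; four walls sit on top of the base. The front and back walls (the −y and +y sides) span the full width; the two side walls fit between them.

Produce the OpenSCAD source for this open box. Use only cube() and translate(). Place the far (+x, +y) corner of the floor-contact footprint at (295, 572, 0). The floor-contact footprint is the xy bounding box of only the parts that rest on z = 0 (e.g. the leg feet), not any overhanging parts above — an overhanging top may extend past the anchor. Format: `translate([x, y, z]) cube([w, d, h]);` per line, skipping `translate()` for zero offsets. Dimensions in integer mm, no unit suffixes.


translate([138, 331, 0]) cube([157, 241, 12]);
translate([138, 331, 12]) cube([157, 12, 359]);
translate([138, 560, 12]) cube([157, 12, 359]);
translate([138, 343, 12]) cube([12, 217, 359]);
translate([283, 343, 12]) cube([12, 217, 359]);


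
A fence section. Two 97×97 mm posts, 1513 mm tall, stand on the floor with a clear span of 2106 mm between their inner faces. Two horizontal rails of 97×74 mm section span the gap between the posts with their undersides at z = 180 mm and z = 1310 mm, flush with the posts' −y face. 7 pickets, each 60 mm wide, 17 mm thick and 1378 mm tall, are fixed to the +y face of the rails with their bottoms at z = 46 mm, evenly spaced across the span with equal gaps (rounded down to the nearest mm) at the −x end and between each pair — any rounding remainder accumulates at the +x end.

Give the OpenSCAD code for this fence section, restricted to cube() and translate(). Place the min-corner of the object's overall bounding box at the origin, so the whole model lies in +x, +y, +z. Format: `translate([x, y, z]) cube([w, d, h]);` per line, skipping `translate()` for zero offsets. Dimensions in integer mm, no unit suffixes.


cube([97, 97, 1513]);
translate([2203, 0, 0]) cube([97, 97, 1513]);
translate([97, 0, 180]) cube([2106, 97, 74]);
translate([97, 0, 1310]) cube([2106, 97, 74]);
translate([307, 97, 46]) cube([60, 17, 1378]);
translate([577, 97, 46]) cube([60, 17, 1378]);
translate([847, 97, 46]) cube([60, 17, 1378]);
translate([1117, 97, 46]) cube([60, 17, 1378]);
translate([1387, 97, 46]) cube([60, 17, 1378]);
translate([1657, 97, 46]) cube([60, 17, 1378]);
translate([1927, 97, 46]) cube([60, 17, 1378]);
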